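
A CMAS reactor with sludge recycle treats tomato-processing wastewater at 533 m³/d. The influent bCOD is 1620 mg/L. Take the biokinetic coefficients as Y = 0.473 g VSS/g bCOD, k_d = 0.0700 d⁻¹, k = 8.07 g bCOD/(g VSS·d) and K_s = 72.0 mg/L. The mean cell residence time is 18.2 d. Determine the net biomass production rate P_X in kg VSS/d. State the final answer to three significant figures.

Effluent substrate depends only on kinetics and SRT: S = K_s(1 + k_d θ_c) / [θ_c(Yk − k_d) − 1] = 72.0 × (1 + 0.0700 × 18.2) / [18.2 × (0.473 × 8.07 − 0.0700) − 1] = 163.7 / 67.20 = 2.437 mg/L.
Correct the yield for decay: Y_obs = Y/(1 + k_d θ_c) = 0.473 / (1 + 0.0700 × 18.2) = 0.473 / 2.274 = 0.2080.
ΔS = 1620 − 2.44 = 1618 mg/L, so the substrate removal rate is 533 × 1618/1000 = 862.2 kg bCOD/d.
P_X = Y_obs · Q(S₀ − S) = 0.2080 × 862.2 = 179.3 kg VSS/d.

P_X ≈ 179 kg VSS/d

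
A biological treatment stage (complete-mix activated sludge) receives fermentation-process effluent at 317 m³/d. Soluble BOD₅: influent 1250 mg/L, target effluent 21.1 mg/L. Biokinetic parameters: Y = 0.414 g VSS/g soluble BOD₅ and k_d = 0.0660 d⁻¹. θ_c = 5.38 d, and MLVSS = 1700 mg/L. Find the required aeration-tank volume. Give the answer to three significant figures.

From the SRT design equation V = Y Q (S₀−S) θ_c / [X (1 + k_d θ_c)] = 0.414 × 317 × (1250 − 21.1) × 5.38 / [1700 × (1 + 0.0660 × 5.38)] = 8.68×10^5 / 2304 = 376.7 m³.

V ≈ 377 m³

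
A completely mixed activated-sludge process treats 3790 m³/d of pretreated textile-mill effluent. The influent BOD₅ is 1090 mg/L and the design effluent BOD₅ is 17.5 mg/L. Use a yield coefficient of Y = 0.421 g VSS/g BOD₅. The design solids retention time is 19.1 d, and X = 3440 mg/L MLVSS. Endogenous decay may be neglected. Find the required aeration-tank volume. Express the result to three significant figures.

V·X = Y·Q·ΔS·θ_c gives V = 0.421 × 3790 × (1090 − 17.5) × 19.1 / 3440 = 9502 m³.

V ≈ 9500 m³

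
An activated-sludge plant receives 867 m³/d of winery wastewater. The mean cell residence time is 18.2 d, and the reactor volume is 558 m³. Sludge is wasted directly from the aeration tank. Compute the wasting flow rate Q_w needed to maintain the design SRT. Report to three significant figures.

For wasting at MLVSS concentration, Q_w = V/θ_c = 558.0/18.2 = 30.66 m³/d.

Q_w ≈ 30.7 m³/d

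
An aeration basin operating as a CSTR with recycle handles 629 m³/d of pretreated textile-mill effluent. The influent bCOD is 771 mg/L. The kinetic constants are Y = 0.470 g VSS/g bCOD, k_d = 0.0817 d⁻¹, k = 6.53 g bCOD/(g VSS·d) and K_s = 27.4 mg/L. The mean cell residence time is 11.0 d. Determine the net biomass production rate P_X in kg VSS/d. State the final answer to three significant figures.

For a completely mixed reactor with recycle the Lawrence–McCarty relation gives S = K_s·(1 + k_d·θ_c) / [θ_c·(Y·k − k_d) − 1] = 27.4 × (1 + 0.0817 × 11.0) / [11.0 × (0.470 × 6.53 − 0.0817) − 1] = 52.02 / 31.86 = 1.633 mg/L.
The observed yield is Y_obs = Y/(1 + k_d·θ_c) = 0.470 / (1 + 0.0817 × 11.0) = 0.470 / 1.899 = 0.2475 g VSS per g bCOD removed.
ΔS = 771 − 1.63 = 769.4 mg/L, so the substrate removal rate is 629 × 769.4/1000 = 483.9 kg bCOD/d.
Net biomass production P_X = Y_obs × Q·(S₀ − S) = 0.2475 × 483.9 = 119.8 kg VSS/d.

P_X ≈ 120 kg VSS/d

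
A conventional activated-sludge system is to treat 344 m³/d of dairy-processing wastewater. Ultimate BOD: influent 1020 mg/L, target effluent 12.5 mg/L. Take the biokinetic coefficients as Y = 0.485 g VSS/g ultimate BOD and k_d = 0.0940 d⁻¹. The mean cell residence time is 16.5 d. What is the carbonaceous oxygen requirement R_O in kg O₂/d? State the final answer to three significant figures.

Y_obs = Y / (1 + k_d θ_c) = 0.485 / (1 + 0.0940 × 16.5) = 0.485 / 2.551 = 0.1901.
Mass of ultimate BOD removed per day: Q(S₀ − S) = 344 × 1008 g/m³ = 346.6 kg/d.
Net sludge production P_X = 0.1901 × 346.6 = 65.89 kg VSS/d.
Carbonaceous O₂ demand = substrate oxidised − cell-mass equivalent = 346.6 − 1.42 × 65.89 = 253.0 kg O₂/d.

R_O ≈ 253 kg O₂/d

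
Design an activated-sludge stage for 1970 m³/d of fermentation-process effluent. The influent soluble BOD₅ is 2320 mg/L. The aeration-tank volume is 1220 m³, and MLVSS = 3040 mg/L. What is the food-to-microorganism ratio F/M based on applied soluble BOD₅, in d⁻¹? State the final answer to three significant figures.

F/M = Q·S₀ / (V·X) = 1970 × 2320 / (1220 × 3040) = 1.232 g soluble BOD₅·(g VSS·d)⁻¹.

F/M ≈ 1.23 d⁻¹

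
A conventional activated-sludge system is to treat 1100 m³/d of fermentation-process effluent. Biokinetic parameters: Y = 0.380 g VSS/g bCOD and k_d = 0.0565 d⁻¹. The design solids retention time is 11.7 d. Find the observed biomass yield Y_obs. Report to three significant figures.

Observed yield with endogenous decay: Y_obs = Y / (1 + k_d·θ_c) = 0.380 / (1 + 0.0565 × 11.7) = 0.380 / 1.661 = 0.2288 g VSS/g bCOD.

Y_obs ≈ 0.229 g VSS/g bCOD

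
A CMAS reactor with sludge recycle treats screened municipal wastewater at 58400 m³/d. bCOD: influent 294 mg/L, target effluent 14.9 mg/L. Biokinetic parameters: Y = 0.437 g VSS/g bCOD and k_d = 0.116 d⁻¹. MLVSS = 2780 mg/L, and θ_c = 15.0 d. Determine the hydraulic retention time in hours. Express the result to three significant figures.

τ ≈ 5.76 h

From the SRT design equation V = Y Q (S₀−S) θ_c / [X (1 + k_d θ_c)] = 0.437 × 58400 × (294 − 14.9) × 15.0 / [2780 × (1 + 0.116 × 15.0)] = 1.07×10^8 / 7617 = 14027 m³.
τ = V/Q = 14027/58400 = 0.2402 d, or 5.764 h.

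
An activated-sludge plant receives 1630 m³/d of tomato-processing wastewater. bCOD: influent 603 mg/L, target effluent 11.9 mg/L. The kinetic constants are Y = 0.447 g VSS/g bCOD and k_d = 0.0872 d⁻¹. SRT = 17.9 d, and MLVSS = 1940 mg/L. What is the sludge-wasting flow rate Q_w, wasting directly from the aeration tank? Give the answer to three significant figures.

Rearranging the biomass balance for a CMAS with decay, V = Y·Q·ΔS·θ_c / [X·(1+k_d θ_c)] = 0.447 × 1630 × (603 − 11.9) × 17.9 / [1940 × (1 + 0.0872 × 17.9)] = 7.71×10^6 / 4968 = 1552 m³.
Wasting from the aeration tank: Q_w = V / θ_c = 1552 / 17.9 = 86.69 m³/d.

Q_w ≈ 86.7 m³/d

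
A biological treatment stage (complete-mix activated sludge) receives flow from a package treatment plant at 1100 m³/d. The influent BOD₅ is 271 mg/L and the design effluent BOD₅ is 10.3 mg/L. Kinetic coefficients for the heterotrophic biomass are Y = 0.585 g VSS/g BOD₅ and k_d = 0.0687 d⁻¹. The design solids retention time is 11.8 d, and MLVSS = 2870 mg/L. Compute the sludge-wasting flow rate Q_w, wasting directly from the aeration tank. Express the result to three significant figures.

Rearranging the biomass balance for a CMAS with decay, V = Y·Q·ΔS·θ_c / [X·(1+k_d θ_c)] = 0.585 × 1100 × (271 − 10.3) × 11.8 / [2870 × (1 + 0.0687 × 11.8)] = 1.98×10^6 / 5197 = 380.9 m³.
With mixed-liquor wasting, θ_c = V/Q_w, so Q_w = V/θ_c = 380.9/11.8 = 32.28 m³/d.

Q_w ≈ 32.3 m³/d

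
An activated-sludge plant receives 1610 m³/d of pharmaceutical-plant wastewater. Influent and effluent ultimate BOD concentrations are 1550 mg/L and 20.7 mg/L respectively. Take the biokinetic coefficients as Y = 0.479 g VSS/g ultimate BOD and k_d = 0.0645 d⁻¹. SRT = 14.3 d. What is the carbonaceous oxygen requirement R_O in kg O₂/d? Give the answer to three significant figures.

The observed yield is Y_obs = Y/(1 + k_d·θ_c) = 0.479 / (1 + 0.0645 × 14.3) = 0.479 / 1.922 = 0.2492 g VSS per g ultimate BOD removed.
ΔS = 1550 − 20.7 = 1529 mg/L, so the substrate removal rate is 1610 × 1529/1000 = 2462 kg ultimate BOD/d.
Biomass synthesised: P_X = Y_obs × 2462 = 613.5 kg VSS/d.
Carbonaceous O₂ demand = substrate oxidised − cell-mass equivalent = 2462 − 1.42 × 613.5 = 1591 kg O₂/d.

R_O ≈ 1590 kg O₂/d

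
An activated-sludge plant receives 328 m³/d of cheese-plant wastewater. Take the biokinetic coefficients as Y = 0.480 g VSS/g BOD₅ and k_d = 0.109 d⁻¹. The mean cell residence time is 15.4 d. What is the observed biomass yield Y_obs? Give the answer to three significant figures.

Correct the yield for decay: Y_obs = Y/(1 + k_d θ_c) = 0.480 / (1 + 0.109 × 15.4) = 0.480 / 2.679 = 0.1792.

Y_obs ≈ 0.179 g VSS/g BOD₅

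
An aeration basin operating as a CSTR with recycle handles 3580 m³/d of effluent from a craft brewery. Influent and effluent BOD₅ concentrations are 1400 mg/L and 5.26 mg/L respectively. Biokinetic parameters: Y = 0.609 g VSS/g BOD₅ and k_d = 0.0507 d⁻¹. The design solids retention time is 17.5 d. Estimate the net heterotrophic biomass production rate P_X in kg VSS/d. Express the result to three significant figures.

P_X ≈ 1610 kg VSS/d

Correct the yield for decay: Y_obs = Y/(1 + k_d θ_c) = 0.609 / (1 + 0.0507 × 17.5) = 0.609 / 1.887 = 0.3227.
Q·(S₀ − S) = 3580 × (1400 − 5.26) × 10⁻³ = 4993 kg/d removed.
Net biomass production P_X = Y_obs × Q·(S₀ − S) = 0.3227 × 4993 = 1611 kg VSS/d.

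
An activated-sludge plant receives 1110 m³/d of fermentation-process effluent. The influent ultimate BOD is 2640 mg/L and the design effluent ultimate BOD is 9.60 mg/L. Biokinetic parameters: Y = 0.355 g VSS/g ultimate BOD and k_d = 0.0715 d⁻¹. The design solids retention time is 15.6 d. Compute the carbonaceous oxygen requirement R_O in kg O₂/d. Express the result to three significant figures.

Observed yield with endogenous decay: Y_obs = Y / (1 + k_d·θ_c) = 0.355 / (1 + 0.0715 × 15.6) = 0.355 / 2.115 = 0.1678 g VSS/g ultimate BOD.
ΔS = 2640 − 9.60 = 2630 mg/L, so the substrate removal rate is 1110 × 2630/1000 = 2920 kg ultimate BOD/d.
Biomass synthesised: P_X = Y_obs × 2920 = 490.0 kg VSS/d.
R_O = Q·ΔS − 1.42 P_X = 2920 − 695.8 = 2224 kg O₂/d.

R_O ≈ 2220 kg O₂/d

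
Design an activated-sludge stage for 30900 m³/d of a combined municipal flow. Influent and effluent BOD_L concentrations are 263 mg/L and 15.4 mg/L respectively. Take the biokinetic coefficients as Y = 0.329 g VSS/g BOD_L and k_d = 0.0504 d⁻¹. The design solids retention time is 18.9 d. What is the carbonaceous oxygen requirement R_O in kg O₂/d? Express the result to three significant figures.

Y_obs = Y / (1 + k_d θ_c) = 0.329 / (1 + 0.0504 × 18.9) = 0.329 / 1.953 = 0.1685.
Mass of BOD_L removed per day: Q(S₀ − S) = 30900 × 247.6 g/m³ = 7651 kg/d.
Net sludge production P_X = 0.1685 × 7651 = 1289 kg VSS/d.
R_O = Q·ΔS − 1.42 P_X = 7651 − 1831 = 5820 kg O₂/d.

R_O ≈ 5820 kg O₂/d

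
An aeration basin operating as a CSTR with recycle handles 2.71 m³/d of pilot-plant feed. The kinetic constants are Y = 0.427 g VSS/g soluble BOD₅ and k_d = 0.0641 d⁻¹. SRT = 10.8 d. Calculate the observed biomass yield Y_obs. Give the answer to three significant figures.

The observed yield is Y_obs = Y/(1 + k_d·θ_c) = 0.427 / (1 + 0.0641 × 10.8) = 0.427 / 1.692 = 0.2523 g VSS per g soluble BOD₅ removed.

Y_obs ≈ 0.252 g VSS/g soluble BOD₅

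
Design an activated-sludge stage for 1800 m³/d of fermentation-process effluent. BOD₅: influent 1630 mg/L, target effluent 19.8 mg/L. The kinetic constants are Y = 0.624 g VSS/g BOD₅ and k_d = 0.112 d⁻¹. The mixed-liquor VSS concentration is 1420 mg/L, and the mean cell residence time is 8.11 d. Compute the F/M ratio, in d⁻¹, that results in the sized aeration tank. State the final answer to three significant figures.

Steady-state biomass mass balance: V·X·(1 + k_d·θ_c) = Y·Q·(S₀ − S)·θ_c, so V = 0.624 × 1800 × (1630 − 19.8) × 8.11 / [1420 × (1 + 0.112 × 8.11)] = 1.47×10^7 / 2710 = 5413 m³.
F/M = applied load / biomass = Q·S₀/(V·X) = 1800 × 1630 / (5413 × 1420) = 0.3817 d⁻¹.

F/M ≈ 0.382 d⁻¹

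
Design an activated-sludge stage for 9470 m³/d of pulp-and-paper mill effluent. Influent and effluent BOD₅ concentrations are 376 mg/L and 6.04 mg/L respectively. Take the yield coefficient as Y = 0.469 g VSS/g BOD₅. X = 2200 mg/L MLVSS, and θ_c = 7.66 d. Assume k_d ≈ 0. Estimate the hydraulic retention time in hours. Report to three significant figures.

With k_d = 0 the design equation reduces to V = Y Q (S₀−S) θ_c / X = 0.469 × 9470 × (376 − 6.04) × 7.66 / 2200 = 5721 m³.
Hydraulic retention time τ = V/Q = 5721 / 9470 = 0.6041 d = 14.50 h.

τ ≈ 14.5 h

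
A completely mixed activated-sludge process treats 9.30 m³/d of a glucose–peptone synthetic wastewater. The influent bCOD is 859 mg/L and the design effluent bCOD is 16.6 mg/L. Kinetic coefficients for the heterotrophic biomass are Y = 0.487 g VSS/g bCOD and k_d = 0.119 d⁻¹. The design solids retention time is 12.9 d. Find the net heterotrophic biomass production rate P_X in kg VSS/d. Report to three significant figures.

Correct the yield for decay: Y_obs = Y/(1 + k_d θ_c) = 0.487 / (1 + 0.119 × 12.9) = 0.487 / 2.535 = 0.1921.
ΔS = 859 − 16.6 = 842.4 mg/L, so the substrate removal rate is 9.30 × 842.4/1000 = 7.834 kg bCOD/d.
Net biomass production P_X = Y_obs × Q·(S₀ − S) = 0.1921 × 7.834 = 1.505 kg VSS/d.

P_X ≈ 1.50 kg VSS/d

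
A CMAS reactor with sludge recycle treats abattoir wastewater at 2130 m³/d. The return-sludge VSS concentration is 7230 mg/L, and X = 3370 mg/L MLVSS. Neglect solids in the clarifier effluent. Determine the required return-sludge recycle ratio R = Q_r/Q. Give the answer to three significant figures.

R ≈ 0.873

Solids balance on the clarifier gives (1+R)X = R·X_r, so R = X/(X_r − X) = 3370 / (7230 − 3370) = 0.8731.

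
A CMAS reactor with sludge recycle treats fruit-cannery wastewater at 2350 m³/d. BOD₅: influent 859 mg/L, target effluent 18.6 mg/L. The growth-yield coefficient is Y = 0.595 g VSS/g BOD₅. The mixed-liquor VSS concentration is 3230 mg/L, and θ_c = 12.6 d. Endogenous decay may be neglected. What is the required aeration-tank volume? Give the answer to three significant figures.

With k_d = 0 the design equation reduces to V = Y Q (S₀−S) θ_c / X = 0.595 × 2350 × (859 − 18.6) × 12.6 / 3230 = 4584 m³.

V ≈ 4580 m³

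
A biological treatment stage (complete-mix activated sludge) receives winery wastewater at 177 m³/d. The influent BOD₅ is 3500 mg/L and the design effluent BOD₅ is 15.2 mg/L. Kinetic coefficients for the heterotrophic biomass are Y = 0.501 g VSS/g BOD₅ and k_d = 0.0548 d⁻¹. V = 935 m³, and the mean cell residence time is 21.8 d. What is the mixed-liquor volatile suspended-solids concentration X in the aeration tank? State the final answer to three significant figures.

X ≈ 3280 mg/L

Solving the biomass balance for X: X = Y Q (S₀−S) θ_c / [V (1+k_d θ_c)] = 0.501 × 177 × (3500 − 15.2) × 21.8 / [935 × (1 + 0.0548 × 21.8)] = 3283 mg/L.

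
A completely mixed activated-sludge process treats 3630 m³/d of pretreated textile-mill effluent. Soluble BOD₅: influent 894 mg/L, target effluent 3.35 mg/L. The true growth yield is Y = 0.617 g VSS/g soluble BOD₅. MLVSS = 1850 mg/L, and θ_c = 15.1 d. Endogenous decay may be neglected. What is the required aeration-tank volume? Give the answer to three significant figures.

V ≈ 16300 m³

V·X = Y·Q·ΔS·θ_c gives V = 0.617 × 3630 × (894 − 3.35) × 15.1 / 1850 = 16282 m³.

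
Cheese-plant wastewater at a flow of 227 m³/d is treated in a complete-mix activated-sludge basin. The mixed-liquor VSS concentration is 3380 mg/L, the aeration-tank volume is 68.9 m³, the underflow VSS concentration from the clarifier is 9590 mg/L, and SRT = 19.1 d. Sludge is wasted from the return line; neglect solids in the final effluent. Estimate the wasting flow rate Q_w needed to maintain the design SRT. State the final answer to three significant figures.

Q_w ≈ 1.27 m³/d

Q_w = (V·X)/(θ_c X_r) = 68.90 × 3380 / (19.1 × 9590) = 1.271 m³/d.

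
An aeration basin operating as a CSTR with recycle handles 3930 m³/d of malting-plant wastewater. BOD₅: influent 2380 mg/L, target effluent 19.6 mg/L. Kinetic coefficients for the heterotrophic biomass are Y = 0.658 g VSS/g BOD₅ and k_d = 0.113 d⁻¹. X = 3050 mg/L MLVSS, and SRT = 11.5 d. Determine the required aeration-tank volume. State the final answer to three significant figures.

Steady-state biomass mass balance: V·X·(1 + k_d·θ_c) = Y·Q·(S₀ − S)·θ_c, so V = 0.658 × 3930 × (2380 − 19.6) × 11.5 / [3050 × (1 + 0.113 × 11.5)] = 7.02×10^7 / 7013 = 10008 m³.

V ≈ 10000 m³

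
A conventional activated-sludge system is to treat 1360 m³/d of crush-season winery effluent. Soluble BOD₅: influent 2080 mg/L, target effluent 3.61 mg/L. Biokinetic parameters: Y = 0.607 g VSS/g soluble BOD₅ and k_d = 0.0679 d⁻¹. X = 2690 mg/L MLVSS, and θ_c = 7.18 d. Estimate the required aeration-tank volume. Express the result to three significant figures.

Rearranging the biomass balance for a CMAS with decay, V = Y·Q·ΔS·θ_c / [X·(1+k_d θ_c)] = 0.607 × 1360 × (2080 − 3.61) × 7.18 / [2690 × (1 + 0.0679 × 7.18)] = 1.23×10^7 / 4001 = 3076 m³.

V ≈ 3080 m³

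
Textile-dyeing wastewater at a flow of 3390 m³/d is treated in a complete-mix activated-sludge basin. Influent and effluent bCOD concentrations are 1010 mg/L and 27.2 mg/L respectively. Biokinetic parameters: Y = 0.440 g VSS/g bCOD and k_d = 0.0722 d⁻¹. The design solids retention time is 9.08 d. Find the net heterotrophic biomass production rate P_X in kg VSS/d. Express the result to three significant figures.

The observed yield is Y_obs = Y/(1 + k_d·θ_c) = 0.440 / (1 + 0.0722 × 9.08) = 0.440 / 1.656 = 0.2658 g VSS per g bCOD removed.
Substrate removed = Q·(S₀ − S) = 3390 m³/d × (1010 − 27.2) g/m³ = 3.33×10^6 g/d = 3332 kg/d.
Biomass produced: P_X = Y_obs·Q·ΔS = 0.2658 × 3332 ≈ 885.5 kg VSS/d.

P_X ≈ 885 kg VSS/d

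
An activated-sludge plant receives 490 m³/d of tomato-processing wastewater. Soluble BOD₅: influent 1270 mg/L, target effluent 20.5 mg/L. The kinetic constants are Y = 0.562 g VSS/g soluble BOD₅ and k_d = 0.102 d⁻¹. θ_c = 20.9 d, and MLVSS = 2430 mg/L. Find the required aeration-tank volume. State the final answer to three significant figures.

Steady-state biomass mass balance: V·X·(1 + k_d·θ_c) = Y·Q·(S₀ − S)·θ_c, so V = 0.562 × 490 × (1270 − 20.5) × 20.9 / [2430 × (1 + 0.102 × 20.9)] = 7.19×10^6 / 7610 = 945.0 m³.

V ≈ 945 m³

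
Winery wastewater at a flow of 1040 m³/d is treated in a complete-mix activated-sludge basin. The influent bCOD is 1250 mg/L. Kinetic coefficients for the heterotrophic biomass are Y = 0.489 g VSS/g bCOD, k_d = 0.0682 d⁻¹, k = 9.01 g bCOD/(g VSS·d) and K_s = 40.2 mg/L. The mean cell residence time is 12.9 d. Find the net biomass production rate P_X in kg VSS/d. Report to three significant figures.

From the Monod/SRT balance for a CMAS, S = K_s·(1+k_d θ_c)/[θ_c·(Y k − k_d) − 1] = 40.2 × (1 + 0.0682 × 12.9) / [12.9 × (0.489 × 9.01 − 0.0682) − 1] = 75.57 / 54.96 = 1.375 mg/L.
Correct the yield for decay: Y_obs = Y/(1 + k_d θ_c) = 0.489 / (1 + 0.0682 × 12.9) = 0.489 / 1.880 = 0.2601.
Mass of bCOD removed per day: Q(S₀ − S) = 1040 × 1249 g/m³ = 1299 kg/d.
Biomass produced: P_X = Y_obs·Q·ΔS = 0.2601 × 1299 ≈ 337.8 kg VSS/d.

P_X ≈ 338 kg VSS/d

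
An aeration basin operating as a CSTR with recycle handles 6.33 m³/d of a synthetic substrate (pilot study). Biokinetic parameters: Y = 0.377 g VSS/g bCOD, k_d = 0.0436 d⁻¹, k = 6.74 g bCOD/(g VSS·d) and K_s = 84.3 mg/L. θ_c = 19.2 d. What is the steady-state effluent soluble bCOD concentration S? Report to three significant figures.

Effluent substrate depends only on kinetics and SRT: S = K_s(1 + k_d θ_c) / [θ_c(Yk − k_d) − 1] = 84.3 × (1 + 0.0436 × 19.2) / [19.2 × (0.377 × 6.74 − 0.0436) − 1] = 154.9 / 46.95 = 3.299 mg/L.

S ≈ 3.30 mg/L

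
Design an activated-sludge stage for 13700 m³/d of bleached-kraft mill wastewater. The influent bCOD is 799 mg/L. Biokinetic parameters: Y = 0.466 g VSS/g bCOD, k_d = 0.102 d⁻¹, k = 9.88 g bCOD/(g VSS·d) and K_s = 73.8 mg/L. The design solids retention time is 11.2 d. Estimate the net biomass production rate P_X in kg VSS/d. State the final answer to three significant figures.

From the Monod/SRT balance for a CMAS, S = K_s·(1+k_d θ_c)/[θ_c·(Y k − k_d) − 1] = 73.8 × (1 + 0.102 × 11.2) / [11.2 × (0.466 × 9.88 − 0.102) − 1] = 158.1 / 49.42 = 3.199 mg/L.
Y_obs = Y / (1 + k_d θ_c) = 0.466 / (1 + 0.102 × 11.2) = 0.466 / 2.142 = 0.2175.
Mass of bCOD removed per day: Q(S₀ − S) = 13700 × 795.8 g/m³ = 10902 kg/d.
Biomass produced: P_X = Y_obs·Q·ΔS = 0.2175 × 10902 ≈ 2371 kg VSS/d.

P_X ≈ 2370 kg VSS/d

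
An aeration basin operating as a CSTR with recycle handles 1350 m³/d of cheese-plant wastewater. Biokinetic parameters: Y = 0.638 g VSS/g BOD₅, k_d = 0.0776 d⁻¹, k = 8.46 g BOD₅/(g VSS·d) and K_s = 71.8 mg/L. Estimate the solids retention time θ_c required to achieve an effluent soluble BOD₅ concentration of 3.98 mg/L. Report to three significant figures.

Specific growth rate at S = 3.98 mg/L: μ = YkS/(K_s+S) = 0.638·8.46·3.98/(71.8+3.98) = 0.2835 d⁻¹.
1/θ_c = 0.2835 − 0.0776 = 0.2059 d⁻¹, so θ_c = 4.857 d.

θ_c ≈ 4.86 d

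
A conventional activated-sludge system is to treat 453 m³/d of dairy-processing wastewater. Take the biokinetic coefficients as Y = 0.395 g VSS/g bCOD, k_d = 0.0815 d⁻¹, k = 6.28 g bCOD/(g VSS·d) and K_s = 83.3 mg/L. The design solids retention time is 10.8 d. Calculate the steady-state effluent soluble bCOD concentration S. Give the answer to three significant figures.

Effluent substrate depends only on kinetics and SRT: S = K_s(1 + k_d θ_c) / [θ_c(Yk − k_d) − 1] = 83.3 × (1 + 0.0815 × 10.8) / [10.8 × (0.395 × 6.28 − 0.0815) − 1] = 156.6 / 24.91 = 6.287 mg/L.

S ≈ 6.29 mg/L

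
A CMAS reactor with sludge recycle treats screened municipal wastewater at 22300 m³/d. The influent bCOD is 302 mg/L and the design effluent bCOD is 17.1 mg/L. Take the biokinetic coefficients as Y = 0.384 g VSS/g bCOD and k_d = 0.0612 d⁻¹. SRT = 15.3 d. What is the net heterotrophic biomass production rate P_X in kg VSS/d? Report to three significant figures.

P_X ≈ 1260 kg VSS/d

Observed yield with endogenous decay: Y_obs = Y / (1 + k_d·θ_c) = 0.384 / (1 + 0.0612 × 15.3) = 0.384 / 1.936 = 0.1983 g VSS/g bCOD.
Substrate removed = Q·(S₀ − S) = 22300 m³/d × (302 − 17.1) g/m³ = 6.35×10^6 g/d = 6353 kg/d.
P_X = Y_obs · Q(S₀ − S) = 0.1983 × 6353 = 1260 kg VSS/d.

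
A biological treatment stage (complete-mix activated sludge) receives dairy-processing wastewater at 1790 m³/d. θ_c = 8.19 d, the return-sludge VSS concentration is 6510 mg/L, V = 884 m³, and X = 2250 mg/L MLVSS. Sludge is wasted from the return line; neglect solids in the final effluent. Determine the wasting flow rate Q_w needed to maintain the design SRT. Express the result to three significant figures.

Wasting from the return line (neglecting effluent solids): Q_w = V·X / (θ_c·X_r) = 884.0 × 2250 / (8.19 × 6510) = 37.31 m³/d.

Q_w ≈ 37.3 m³/d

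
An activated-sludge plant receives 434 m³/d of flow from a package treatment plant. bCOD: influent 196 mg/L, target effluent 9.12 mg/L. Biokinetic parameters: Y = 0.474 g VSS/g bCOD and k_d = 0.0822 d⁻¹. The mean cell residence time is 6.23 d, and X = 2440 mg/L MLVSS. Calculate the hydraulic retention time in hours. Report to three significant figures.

τ ≈ 3.59 h

Rearranging the biomass balance for a CMAS with decay, V = Y·Q·ΔS·θ_c / [X·(1+k_d θ_c)] = 0.474 × 434 × (196 − 9.12) × 6.23 / [2440 × (1 + 0.0822 × 6.23)] = 2.4×10^5 / 3690 = 64.92 m³.
HRT = V/Q = 64.92 m³ / 434 m³·d⁻¹ = 0.1496 d × 24 = 3.590 h.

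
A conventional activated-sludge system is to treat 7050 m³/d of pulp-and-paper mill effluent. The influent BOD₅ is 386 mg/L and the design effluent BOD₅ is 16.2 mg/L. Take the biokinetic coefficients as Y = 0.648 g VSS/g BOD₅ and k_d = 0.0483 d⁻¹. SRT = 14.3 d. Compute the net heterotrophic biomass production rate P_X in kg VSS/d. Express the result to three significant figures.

P_X ≈ 999 kg VSS/d

Y_obs = Y / (1 + k_d θ_c) = 0.648 / (1 + 0.0483 × 14.3) = 0.648 / 1.691 = 0.3833.
Substrate removed = Q·(S₀ − S) = 7050 m³/d × (386 − 16.2) g/m³ = 2.61×10^6 g/d = 2607 kg/d.
So the net sludge growth is P_X = 0.3833 × 2607 = 999.2 kg VSS/d.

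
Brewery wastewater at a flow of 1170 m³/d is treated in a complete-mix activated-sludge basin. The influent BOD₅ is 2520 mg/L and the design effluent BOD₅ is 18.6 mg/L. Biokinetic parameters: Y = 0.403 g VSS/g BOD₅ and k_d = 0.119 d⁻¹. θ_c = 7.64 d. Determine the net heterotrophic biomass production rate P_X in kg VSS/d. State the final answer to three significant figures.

P_X ≈ 618 kg VSS/d

Y_obs = Y / (1 + k_d θ_c) = 0.403 / (1 + 0.119 × 7.64) = 0.403 / 1.909 = 0.2111.
Substrate removed = Q·(S₀ − S) = 1170 m³/d × (2520 − 18.6) g/m³ = 2.93×10^6 g/d = 2927 kg/d.
So the net sludge growth is P_X = 0.2111 × 2927 = 617.8 kg VSS/d.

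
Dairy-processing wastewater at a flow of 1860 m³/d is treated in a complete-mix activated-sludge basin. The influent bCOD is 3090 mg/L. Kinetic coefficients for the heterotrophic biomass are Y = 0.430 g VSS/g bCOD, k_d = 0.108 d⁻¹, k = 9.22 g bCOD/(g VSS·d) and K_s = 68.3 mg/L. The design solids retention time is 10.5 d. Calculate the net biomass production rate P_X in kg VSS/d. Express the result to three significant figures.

P_X ≈ 1160 kg VSS/d

From the Monod/SRT balance for a CMAS, S = K_s·(1+k_d θ_c)/[θ_c·(Y k − k_d) − 1] = 68.3 × (1 + 0.108 × 10.5) / [10.5 × (0.430 × 9.22 − 0.108) − 1] = 145.8 / 39.49 = 3.690 mg/L.
The observed yield is Y_obs = Y/(1 + k_d·θ_c) = 0.430 / (1 + 0.108 × 10.5) = 0.430 / 2.134 = 0.2015 g VSS per g bCOD removed.
Q·(S₀ − S) = 1860 × (3090 − 3.69) × 10⁻³ = 5741 kg/d removed.
Biomass produced: P_X = Y_obs·Q·ΔS = 0.2015 × 5741 ≈ 1157 kg VSS/d.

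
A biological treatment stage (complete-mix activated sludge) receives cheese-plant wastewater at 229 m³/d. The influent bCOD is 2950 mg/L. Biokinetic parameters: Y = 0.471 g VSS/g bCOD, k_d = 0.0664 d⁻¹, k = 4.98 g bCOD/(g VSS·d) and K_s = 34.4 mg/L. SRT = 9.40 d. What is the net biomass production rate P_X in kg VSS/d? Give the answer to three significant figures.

P_X ≈ 196 kg VSS/d

Effluent substrate depends only on kinetics and SRT: S = K_s(1 + k_d θ_c) / [θ_c(Yk − k_d) − 1] = 34.4 × (1 + 0.0664 × 9.40) / [9.40 × (0.471 × 4.98 − 0.0664) − 1] = 55.87 / 20.42 = 2.736 mg/L.
Y_obs = Y / (1 + k_d θ_c) = 0.471 / (1 + 0.0664 × 9.40) = 0.471 / 1.624 = 0.2900.
Mass of bCOD removed per day: Q(S₀ − S) = 229 × 2947 g/m³ = 674.9 kg/d.
P_X = Y_obs · Q(S₀ − S) = 0.2900 × 674.9 = 195.7 kg VSS/d.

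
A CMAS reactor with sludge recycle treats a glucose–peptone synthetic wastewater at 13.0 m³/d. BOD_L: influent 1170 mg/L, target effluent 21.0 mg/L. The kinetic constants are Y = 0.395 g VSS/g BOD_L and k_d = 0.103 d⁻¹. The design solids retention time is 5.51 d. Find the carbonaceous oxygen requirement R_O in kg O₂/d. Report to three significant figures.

R_O ≈ 9.59 kg O₂/d

Observed yield with endogenous decay: Y_obs = Y / (1 + k_d·θ_c) = 0.395 / (1 + 0.103 × 5.51) = 0.395 / 1.568 = 0.2520 g VSS/g BOD_L.
Q·(S₀ − S) = 13.0 × (1170 − 21.0) × 10⁻³ = 14.94 kg/d removed.
P_X = Y_obs·Q·(S₀ − S) = 0.2520 × 14.94 = 3.764 kg VSS/d.
Carbonaceous O₂ demand = substrate oxidised − cell-mass equivalent = 14.94 − 1.42 × 3.764 = 9.592 kg O₂/d.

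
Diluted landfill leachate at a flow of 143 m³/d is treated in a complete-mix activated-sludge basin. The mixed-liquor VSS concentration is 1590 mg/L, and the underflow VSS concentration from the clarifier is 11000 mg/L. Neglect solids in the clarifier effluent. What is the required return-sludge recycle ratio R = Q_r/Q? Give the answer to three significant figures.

R = Q_r/Q = X/(X_r − X) = 1590 / (11000 − 1590) = 0.1690.

R ≈ 0.169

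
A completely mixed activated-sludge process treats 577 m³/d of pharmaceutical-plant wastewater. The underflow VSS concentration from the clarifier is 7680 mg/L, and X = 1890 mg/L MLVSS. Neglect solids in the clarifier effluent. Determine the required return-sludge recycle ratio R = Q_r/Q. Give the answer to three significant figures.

R ≈ 0.326

R = Q_r/Q = X/(X_r − X) = 1890 / (7680 − 1890) = 0.3264.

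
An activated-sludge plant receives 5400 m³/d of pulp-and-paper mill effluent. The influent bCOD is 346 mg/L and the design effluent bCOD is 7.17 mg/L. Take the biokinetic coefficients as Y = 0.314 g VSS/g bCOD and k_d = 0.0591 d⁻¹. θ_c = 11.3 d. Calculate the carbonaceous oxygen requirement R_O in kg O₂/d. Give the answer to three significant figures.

R_O ≈ 1340 kg O₂/d

Y_obs = Y / (1 + k_d θ_c) = 0.314 / (1 + 0.0591 × 11.3) = 0.314 / 1.668 = 0.1883.
ΔS = 346 − 7.17 = 338.8 mg/L, so the substrate removal rate is 5400 × 338.8/1000 = 1830 kg bCOD/d.
Net sludge production P_X = 0.1883 × 1830 = 344.5 kg VSS/d.
R_O = Q·ΔS − 1.42 P_X = 1830 − 489.1 = 1341 kg O₂/d.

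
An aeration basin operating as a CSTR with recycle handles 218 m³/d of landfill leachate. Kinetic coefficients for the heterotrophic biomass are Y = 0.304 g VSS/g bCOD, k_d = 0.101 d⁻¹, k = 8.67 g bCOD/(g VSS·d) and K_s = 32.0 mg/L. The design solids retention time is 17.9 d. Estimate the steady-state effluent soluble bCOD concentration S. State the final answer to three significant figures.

S ≈ 2.03 mg/L

For a completely mixed reactor with recycle the Lawrence–McCarty relation gives S = K_s·(1 + k_d·θ_c) / [θ_c·(Y·k − k_d) − 1] = 32.0 × (1 + 0.101 × 17.9) / [17.9 × (0.304 × 8.67 − 0.101) − 1] = 89.85 / 44.37 = 2.025 mg/L.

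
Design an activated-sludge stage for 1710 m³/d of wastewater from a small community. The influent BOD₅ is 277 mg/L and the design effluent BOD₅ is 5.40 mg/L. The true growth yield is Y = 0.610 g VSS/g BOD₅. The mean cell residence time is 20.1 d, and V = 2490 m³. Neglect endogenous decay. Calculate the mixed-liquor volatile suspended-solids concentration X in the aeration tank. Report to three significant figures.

X ≈ 2290 mg/L

X = Y·Q·ΔS·θ_c / V = 0.610 × 1710 × (277 − 5.40) × 20.1 / 2490 = 2287 mg/L.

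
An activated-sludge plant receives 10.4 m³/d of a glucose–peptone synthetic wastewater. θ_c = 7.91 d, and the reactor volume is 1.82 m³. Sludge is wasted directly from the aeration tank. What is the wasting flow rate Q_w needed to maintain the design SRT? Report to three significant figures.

With mixed-liquor wasting, θ_c = V/Q_w, so Q_w = V/θ_c = 1.820/7.91 = 0.2301 m³/d.

Q_w ≈ 0.230 m³/d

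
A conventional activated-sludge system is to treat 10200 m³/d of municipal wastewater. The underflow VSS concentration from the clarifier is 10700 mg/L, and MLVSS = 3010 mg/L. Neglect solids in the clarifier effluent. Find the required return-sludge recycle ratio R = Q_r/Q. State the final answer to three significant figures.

R ≈ 0.391

Solids balance on the clarifier gives (1+R)X = R·X_r, so R = X/(X_r − X) = 3010 / (10700 − 3010) = 0.3914.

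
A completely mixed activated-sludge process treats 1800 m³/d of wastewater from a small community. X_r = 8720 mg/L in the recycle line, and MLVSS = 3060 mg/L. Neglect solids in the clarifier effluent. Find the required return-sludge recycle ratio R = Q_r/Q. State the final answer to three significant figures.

R = Q_r/Q = X/(X_r − X) = 3060 / (8720 − 3060) = 0.5406.

R ≈ 0.541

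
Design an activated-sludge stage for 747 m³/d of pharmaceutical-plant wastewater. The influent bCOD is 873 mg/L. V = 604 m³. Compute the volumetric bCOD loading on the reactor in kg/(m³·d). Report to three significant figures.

L_v ≈ 1.08 kg bCOD/(m³·d)

Volumetric loading L_v = Q·S₀ / V = 747 × 873 g/m³ / 604.0 m³ = 1080 g/(m³·d) = 1.080 kg bCOD/(m³·d).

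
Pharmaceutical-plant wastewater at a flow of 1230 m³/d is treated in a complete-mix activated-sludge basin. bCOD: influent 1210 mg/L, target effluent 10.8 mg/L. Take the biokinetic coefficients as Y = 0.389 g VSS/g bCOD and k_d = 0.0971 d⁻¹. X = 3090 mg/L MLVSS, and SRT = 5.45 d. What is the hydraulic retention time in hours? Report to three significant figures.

Steady-state biomass mass balance: V·X·(1 + k_d·θ_c) = Y·Q·(S₀ − S)·θ_c, so V = 0.389 × 1230 × (1210 − 10.8) × 5.45 / [3090 × (1 + 0.0971 × 5.45)] = 3.13×10^6 / 4725 = 661.8 m³.
Hydraulic retention time τ = V/Q = 661.8 / 1230 = 0.5380 d = 12.91 h.

τ ≈ 12.9 h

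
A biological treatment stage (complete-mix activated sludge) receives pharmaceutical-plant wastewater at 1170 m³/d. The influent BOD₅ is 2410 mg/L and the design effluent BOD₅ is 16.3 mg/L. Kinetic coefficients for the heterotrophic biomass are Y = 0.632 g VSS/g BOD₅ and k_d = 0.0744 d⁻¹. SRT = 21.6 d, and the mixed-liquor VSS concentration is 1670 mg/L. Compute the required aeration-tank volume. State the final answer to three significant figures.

V ≈ 8780 m³

Rearranging the biomass balance for a CMAS with decay, V = Y·Q·ΔS·θ_c / [X·(1+k_d θ_c)] = 0.632 × 1170 × (2410 − 16.3) × 21.6 / [1670 × (1 + 0.0744 × 21.6)] = 3.82×10^7 / 4354 = 8781 m³.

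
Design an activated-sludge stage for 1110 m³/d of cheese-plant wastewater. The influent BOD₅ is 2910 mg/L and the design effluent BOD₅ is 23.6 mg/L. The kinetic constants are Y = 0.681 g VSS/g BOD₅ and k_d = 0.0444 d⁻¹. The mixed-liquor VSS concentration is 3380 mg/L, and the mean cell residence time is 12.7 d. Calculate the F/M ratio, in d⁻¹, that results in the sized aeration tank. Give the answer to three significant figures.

F/M ≈ 0.182 d⁻¹

From the SRT design equation V = Y Q (S₀−S) θ_c / [X (1 + k_d θ_c)] = 0.681 × 1110 × (2910 − 23.6) × 12.7 / [3380 × (1 + 0.0444 × 12.7)] = 2.77×10^7 / 5286 = 5242 m³.
F/M = applied load / biomass = Q·S₀/(V·X) = 1110 × 2910 / (5242 × 3380) = 0.1823 d⁻¹.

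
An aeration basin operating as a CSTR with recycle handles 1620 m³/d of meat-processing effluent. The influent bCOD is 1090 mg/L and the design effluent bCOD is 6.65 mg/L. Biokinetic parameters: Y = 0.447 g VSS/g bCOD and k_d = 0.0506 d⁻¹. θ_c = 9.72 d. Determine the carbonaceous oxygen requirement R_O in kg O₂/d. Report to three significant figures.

R_O ≈ 1010 kg O₂/d

The observed yield is Y_obs = Y/(1 + k_d·θ_c) = 0.447 / (1 + 0.0506 × 9.72) = 0.447 / 1.492 = 0.2996 g VSS per g bCOD removed.
Q·(S₀ − S) = 1620 × (1090 − 6.65) × 10⁻³ = 1755 kg/d removed.
P_X = Y_obs·Q·(S₀ − S) = 0.2996 × 1755 = 525.9 kg VSS/d.
R_O = Q·ΔS − 1.42 P_X = 1755 − 746.7 = 1008 kg O₂/d.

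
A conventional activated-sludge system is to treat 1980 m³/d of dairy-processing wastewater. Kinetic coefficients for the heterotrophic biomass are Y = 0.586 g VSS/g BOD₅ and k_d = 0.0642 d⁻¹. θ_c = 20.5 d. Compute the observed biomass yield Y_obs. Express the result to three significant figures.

The observed yield is Y_obs = Y/(1 + k_d·θ_c) = 0.586 / (1 + 0.0642 × 20.5) = 0.586 / 2.316 = 0.2530 g VSS per g BOD₅ removed.

Y_obs ≈ 0.253 g VSS/g BOD₅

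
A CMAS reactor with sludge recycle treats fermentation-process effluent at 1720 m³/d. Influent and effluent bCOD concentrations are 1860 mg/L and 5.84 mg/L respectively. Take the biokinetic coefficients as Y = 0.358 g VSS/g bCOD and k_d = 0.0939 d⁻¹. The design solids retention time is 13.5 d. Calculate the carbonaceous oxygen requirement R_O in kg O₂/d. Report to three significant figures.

Correct the yield for decay: Y_obs = Y/(1 + k_d θ_c) = 0.358 / (1 + 0.0939 × 13.5) = 0.358 / 2.268 = 0.1579.
Substrate removed = Q·(S₀ − S) = 1720 m³/d × (1860 − 5.84) g/m³ = 3.19×10^6 g/d = 3189 kg/d.
Biomass synthesised: P_X = Y_obs × 3189 = 503.5 kg VSS/d.
R_O = Q·ΔS − 1.42 P_X = 3189 − 714.9 = 2474 kg O₂/d.

R_O ≈ 2470 kg O₂/d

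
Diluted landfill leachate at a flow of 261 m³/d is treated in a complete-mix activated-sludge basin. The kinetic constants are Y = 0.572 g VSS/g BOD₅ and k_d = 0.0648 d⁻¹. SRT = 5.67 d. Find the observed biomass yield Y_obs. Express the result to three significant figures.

The observed yield is Y_obs = Y/(1 + k_d·θ_c) = 0.572 / (1 + 0.0648 × 5.67) = 0.572 / 1.367 = 0.4183 g VSS per g BOD₅ removed.

Y_obs ≈ 0.418 g VSS/g BOD₅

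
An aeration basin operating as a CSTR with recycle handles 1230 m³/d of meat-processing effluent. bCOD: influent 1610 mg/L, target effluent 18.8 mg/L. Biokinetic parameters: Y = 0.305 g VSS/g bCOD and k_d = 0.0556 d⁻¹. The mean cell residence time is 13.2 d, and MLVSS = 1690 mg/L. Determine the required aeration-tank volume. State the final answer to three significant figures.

V ≈ 2690 m³

Steady-state biomass mass balance: V·X·(1 + k_d·θ_c) = Y·Q·(S₀ − S)·θ_c, so V = 0.305 × 1230 × (1610 − 18.8) × 13.2 / [1690 × (1 + 0.0556 × 13.2)] = 7.88×10^6 / 2930 = 2689 m³.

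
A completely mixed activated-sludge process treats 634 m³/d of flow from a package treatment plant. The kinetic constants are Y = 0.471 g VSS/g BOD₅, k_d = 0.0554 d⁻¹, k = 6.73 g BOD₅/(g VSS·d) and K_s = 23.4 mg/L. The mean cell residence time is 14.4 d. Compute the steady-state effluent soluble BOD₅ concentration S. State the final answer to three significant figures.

S ≈ 0.959 mg/L

For a completely mixed reactor with recycle the Lawrence–McCarty relation gives S = K_s·(1 + k_d·θ_c) / [θ_c·(Y·k − k_d) − 1] = 23.4 × (1 + 0.0554 × 14.4) / [14.4 × (0.471 × 6.73 − 0.0554) − 1] = 42.07 / 43.85 = 0.9594 mg/L.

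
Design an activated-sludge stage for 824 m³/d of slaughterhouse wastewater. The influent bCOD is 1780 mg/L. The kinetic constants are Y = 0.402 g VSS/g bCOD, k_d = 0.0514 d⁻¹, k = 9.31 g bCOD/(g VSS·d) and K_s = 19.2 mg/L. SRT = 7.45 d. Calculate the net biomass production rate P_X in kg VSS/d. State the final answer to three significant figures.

For a completely mixed reactor with recycle the Lawrence–McCarty relation gives S = K_s·(1 + k_d·θ_c) / [θ_c·(Y·k − k_d) − 1] = 19.2 × (1 + 0.0514 × 7.45) / [7.45 × (0.402 × 9.31 − 0.0514) − 1] = 26.55 / 26.50 = 1.002 mg/L.
Correct the yield for decay: Y_obs = Y/(1 + k_d θ_c) = 0.402 / (1 + 0.0514 × 7.45) = 0.402 / 1.383 = 0.2907.
ΔS = 1780 − 1.00 = 1779 mg/L, so the substrate removal rate is 824 × 1779/1000 = 1466 kg bCOD/d.
Net biomass production P_X = Y_obs × Q·(S₀ − S) = 0.2907 × 1466 = 426.1 kg VSS/d.

P_X ≈ 426 kg VSS/d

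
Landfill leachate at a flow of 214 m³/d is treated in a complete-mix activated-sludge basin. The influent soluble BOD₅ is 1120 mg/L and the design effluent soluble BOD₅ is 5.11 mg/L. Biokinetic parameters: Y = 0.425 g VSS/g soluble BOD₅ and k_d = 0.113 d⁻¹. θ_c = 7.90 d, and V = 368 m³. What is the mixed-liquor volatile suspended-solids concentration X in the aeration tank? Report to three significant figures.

X = Y·Q·ΔS·θ_c / [V·(1 + k_d θ_c)] = 0.425 × 214 × (1120 − 5.11) × 7.90 / [368 × (1 + 0.113 × 7.90)] = 1150 mg/L.

X ≈ 1150 mg/L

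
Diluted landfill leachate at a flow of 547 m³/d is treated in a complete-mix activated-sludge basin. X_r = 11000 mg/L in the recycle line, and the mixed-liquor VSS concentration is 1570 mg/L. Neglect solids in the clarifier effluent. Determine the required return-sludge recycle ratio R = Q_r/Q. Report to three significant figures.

R ≈ 0.166

Solids balance on the clarifier gives (1+R)X = R·X_r, so R = X/(X_r − X) = 1570 / (11000 − 1570) = 0.1665.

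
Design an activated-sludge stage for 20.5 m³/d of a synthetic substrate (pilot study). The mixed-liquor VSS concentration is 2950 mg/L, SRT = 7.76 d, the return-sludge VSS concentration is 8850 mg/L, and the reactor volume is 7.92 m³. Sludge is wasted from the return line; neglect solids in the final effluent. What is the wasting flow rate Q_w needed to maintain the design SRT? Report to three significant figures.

θ_c = V·X/(Q_w·X_r) when wasting from the recycle, so Q_w = V·X/(θ_c·X_r) = 7.920 × 2950 / (7.76 × 8850) = 0.3402 m³/d.

Q_w ≈ 0.340 m³/d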